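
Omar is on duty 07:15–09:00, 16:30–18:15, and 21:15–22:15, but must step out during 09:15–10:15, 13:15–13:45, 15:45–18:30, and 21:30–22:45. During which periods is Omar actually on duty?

07:15–09:00, 21:15–21:30

07:15–09:00: nothing removed.
16:30–18:15: entirely removed.
21:15–22:15 \ B = 21:15–21:30.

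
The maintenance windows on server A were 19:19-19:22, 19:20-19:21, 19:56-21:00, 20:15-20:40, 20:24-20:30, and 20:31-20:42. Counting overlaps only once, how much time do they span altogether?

1 h 7 min

Merged: 19:19–19:22, 19:56–21:00.
Lengths: 3 min + 1 h 4 min = 1 h 7 min.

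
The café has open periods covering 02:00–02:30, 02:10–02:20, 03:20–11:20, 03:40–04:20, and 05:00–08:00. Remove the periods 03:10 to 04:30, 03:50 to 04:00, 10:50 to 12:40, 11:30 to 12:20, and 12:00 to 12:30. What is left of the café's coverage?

02:00-02:30, 04:30-10:50

First set merges to 02:00-02:30, 03:20-11:20.
Second set merges to 03:10-04:30, 10:50-12:40.
02:00-02:30: no B overlap → unchanged.
03:20-11:20 minus B → 04:30-10:50.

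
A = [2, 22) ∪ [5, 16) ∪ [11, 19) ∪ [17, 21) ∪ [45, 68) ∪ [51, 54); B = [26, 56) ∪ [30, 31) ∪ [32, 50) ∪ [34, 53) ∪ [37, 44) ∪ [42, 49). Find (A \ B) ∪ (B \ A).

First set merges to [2, 22), [45, 68).
Second set merges to [26, 56).
A \ B = [2, 22), [56, 68).
B \ A = [26, 45).
Union of the two gives the symmetric difference.

[2, 22) ∪ [26, 45) ∪ [56, 68)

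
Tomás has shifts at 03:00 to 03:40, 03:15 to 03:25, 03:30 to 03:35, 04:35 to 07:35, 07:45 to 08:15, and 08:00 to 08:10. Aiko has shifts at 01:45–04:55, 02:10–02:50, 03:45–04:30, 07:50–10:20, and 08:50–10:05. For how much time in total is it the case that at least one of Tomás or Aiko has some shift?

A, merged: 03:00–03:40, 04:35–07:35, 07:45–08:15.
B, merged: 01:45–04:55, 07:50–10:20.
A ∪ B = 01:45–07:35, 07:45–10:20.
Total: 5 h 50 min + 2 h 35 min = 8 h 25 min.

8 h 25 min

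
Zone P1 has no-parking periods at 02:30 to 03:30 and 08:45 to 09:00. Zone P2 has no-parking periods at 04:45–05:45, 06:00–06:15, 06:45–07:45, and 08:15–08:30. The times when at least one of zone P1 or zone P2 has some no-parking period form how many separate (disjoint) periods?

6

A ∪ B = 02:30–03:30, 04:45–05:45, 06:00–06:15, 06:45–07:45, 08:15–08:30, 08:45–09:00.
That is 6 disjoint pieces.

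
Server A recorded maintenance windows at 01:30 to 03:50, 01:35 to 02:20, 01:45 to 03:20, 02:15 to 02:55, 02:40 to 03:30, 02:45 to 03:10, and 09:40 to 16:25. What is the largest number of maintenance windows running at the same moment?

5

Sweep endpoints in order; track running count of active intervals.
Peak of 5 reached at 02:45.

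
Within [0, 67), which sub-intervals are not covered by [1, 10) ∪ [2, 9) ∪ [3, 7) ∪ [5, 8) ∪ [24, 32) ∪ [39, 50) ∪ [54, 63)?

Covered (merged): [1, 10), [24, 32), [39, 50), [54, 63).
Uncovered inside [0, 67): [0, 1), [10, 24), [32, 39), [50, 54), [63, 67).

[0, 1) ∪ [10, 24) ∪ [32, 39) ∪ [50, 54) ∪ [63, 67)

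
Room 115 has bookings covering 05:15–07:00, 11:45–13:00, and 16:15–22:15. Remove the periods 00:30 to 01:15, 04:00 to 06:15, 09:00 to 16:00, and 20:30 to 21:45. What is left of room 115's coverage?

06:15-07:00, 16:15-20:30, 21:45-22:15

05:15-07:00 with B removed leaves 06:15-07:00.
11:45-13:00 lies entirely inside B → drops out.
16:15-22:15 with B removed leaves 16:15-20:30, 21:45-22:15.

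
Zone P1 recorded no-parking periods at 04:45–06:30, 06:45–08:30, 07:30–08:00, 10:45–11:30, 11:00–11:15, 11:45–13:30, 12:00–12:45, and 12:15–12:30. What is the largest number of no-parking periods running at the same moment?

3

Walk the sorted start/end points keeping a running depth.
The depth first hits 3 at 12:15.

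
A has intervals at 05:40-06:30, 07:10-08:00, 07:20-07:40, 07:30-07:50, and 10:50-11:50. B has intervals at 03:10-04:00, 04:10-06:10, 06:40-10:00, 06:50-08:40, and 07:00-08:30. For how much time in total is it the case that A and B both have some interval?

A, merged: 05:40-06:30, 07:10-08:00, 10:50-11:50.
B, merged: 03:10-04:00, 04:10-06:10, 06:40-10:00.
A ∩ B = 05:40-06:10, 07:10-08:00.
Total: 30 min + 50 min = 1 h 20 min.

1 h 20 min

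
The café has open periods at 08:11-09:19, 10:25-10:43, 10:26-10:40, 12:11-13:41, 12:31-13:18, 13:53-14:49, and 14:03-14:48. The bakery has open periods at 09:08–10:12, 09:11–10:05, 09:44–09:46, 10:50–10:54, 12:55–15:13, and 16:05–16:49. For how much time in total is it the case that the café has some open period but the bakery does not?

First set merges to 08:11-09:19, 10:25-10:43, 12:11-13:41, 13:53-14:49.
Second set merges to 09:08-10:12, 10:50-10:54, 12:55-15:13, 16:05-16:49.
A \ B = 08:11-09:08, 10:25-10:43, 12:11-12:55.
Total: 57 min + 18 min + 44 min = 1 h 59 min.

1 h 59 min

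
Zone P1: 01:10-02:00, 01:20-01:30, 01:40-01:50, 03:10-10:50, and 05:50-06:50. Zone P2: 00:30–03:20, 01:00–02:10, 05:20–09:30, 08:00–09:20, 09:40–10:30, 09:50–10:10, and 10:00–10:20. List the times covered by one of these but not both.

00:30-01:10, 02:00-03:10, 03:20-05:20, 09:30-09:40, 10:30-10:50

Merge the first list: 01:10-02:00, 03:10-10:50.
Merge the second list: 00:30-03:20, 05:20-09:30, 09:40-10:30.
Only in the first: 03:20-05:20, 09:30-09:40, 10:30-10:50.
Only in the second: 00:30-01:10, 02:00-03:10.
Together these are the periods covered by exactly one.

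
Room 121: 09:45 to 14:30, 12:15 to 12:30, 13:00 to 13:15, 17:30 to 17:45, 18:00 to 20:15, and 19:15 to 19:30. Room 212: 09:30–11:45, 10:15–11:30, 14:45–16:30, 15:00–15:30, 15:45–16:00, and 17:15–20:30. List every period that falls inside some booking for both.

09:45–11:45, 17:30–17:45, 18:00–20:15

A, merged: 09:45–14:30, 17:30–17:45, 18:00–20:15.
B, merged: 09:30–11:45, 14:45–16:30, 17:15–20:30.
09:45–14:30 meets the second set on 09:45–11:45.
17:30–17:45 meets the second set on 17:30–17:45.
18:00–20:15 meets the second set on 18:00–20:15.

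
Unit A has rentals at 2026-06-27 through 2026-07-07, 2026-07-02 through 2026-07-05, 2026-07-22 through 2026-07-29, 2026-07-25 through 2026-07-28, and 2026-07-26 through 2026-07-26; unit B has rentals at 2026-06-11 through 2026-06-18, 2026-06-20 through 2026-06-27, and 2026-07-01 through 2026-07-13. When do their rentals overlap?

First set merges to 2026-06-27 through 2026-07-07, 2026-07-22 through 2026-07-29.
2026-06-27 through 2026-07-07 ∩ B → 2026-06-27 through 2026-06-27, 2026-07-01 through 2026-07-07.
2026-07-22 through 2026-07-29 meets no B interval.

2026-06-27 through 2026-06-27, 2026-07-01 through 2026-07-07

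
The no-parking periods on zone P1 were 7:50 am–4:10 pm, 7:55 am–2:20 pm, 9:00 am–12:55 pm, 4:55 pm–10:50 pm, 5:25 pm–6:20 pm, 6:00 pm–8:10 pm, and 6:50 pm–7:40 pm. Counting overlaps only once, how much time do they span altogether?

Merged: 7:50 am–4:10 pm, 4:55 pm–10:50 pm.
Lengths: 8 h 20 min + 5 h 55 min = 14 h 15 min.

14 h 15 min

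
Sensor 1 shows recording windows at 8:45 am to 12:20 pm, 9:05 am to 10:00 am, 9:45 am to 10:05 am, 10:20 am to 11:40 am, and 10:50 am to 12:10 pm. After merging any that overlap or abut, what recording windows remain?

8:45 am–12:20 pm

9:05 am–10:00 am overlaps/touches 8:45 am–12:20 pm → extend to 8:45 am–12:20 pm.
9:45 am–10:05 am overlaps/touches 8:45 am–12:20 pm → extend to 8:45 am–12:20 pm.
10:20 am–11:40 am overlaps/touches 8:45 am–12:20 pm → extend to 8:45 am–12:20 pm.
10:50 am–12:10 pm overlaps/touches 8:45 am–12:20 pm → extend to 8:45 am–12:20 pm.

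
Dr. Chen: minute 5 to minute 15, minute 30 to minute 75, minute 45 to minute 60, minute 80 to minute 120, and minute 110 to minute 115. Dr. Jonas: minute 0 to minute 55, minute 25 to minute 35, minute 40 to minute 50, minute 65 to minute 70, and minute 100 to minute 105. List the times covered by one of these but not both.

minute 0 to minute 5, minute 15 to minute 30, minute 55 to minute 65, minute 70 to minute 75, minute 80 to minute 100, minute 105 to minute 120

First set merges to minute 5 to minute 15, minute 30 to minute 75, minute 80 to minute 120.
Second set merges to minute 0 to minute 55, minute 65 to minute 70, minute 100 to minute 105.
Only in the first: minute 55 to minute 65, minute 70 to minute 75, minute 80 to minute 100, minute 105 to minute 120.
Only in the second: minute 0 to minute 5, minute 15 to minute 30.
Together these are the periods covered by exactly one.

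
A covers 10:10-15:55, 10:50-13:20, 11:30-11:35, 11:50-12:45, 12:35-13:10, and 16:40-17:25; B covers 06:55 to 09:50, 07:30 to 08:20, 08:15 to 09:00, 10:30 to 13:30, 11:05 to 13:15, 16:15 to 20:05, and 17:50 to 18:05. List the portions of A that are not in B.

10:10-10:30, 13:30-15:55

First set merges to 10:10-15:55, 16:40-17:25.
Second set merges to 06:55-09:50, 10:30-13:30, 16:15-20:05.
10:10-15:55 \ B = 10:10-10:30, 13:30-15:55.
16:40-17:25: entirely removed.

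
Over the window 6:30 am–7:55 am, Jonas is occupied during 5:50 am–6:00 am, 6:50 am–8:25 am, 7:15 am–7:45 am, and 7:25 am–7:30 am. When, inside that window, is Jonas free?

6:30 am–6:50 am

After merging, the occupied span is 5:50 am–6:00 am, 6:50 am–8:25 am.
Gaps within 6:30 am–7:55 am: 6:30 am–6:50 am.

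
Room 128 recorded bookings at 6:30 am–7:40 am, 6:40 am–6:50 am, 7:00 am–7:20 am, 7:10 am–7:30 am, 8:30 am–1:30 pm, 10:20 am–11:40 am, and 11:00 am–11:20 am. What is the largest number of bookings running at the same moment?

At 7:10 am, 3 of the intervals are simultaneously active.
No point has more.

3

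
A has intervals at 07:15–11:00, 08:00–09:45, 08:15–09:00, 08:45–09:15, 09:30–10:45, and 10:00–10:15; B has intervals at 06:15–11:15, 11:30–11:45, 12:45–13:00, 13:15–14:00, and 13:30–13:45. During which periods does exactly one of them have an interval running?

06:15–07:15, 11:00–11:15, 11:30–11:45, 12:45–13:00, 13:15–14:00

First set merges to 07:15–11:00.
Second set merges to 06:15–11:15, 11:30–11:45, 12:45–13:00, 13:15–14:00.
A \ B = none.
B \ A = 06:15–07:15, 11:00–11:15, 11:30–11:45, 12:45–13:00, 13:15–14:00.
Union of the two gives the symmetric difference.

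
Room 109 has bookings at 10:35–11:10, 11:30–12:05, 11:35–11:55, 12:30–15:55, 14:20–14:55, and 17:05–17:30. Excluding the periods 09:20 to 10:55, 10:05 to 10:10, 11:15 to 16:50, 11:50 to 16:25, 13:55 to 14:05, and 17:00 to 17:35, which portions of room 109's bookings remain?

Merge the first list: 10:35-11:10, 11:30-12:05, 12:30-15:55, 17:05-17:30.
Merge the second list: 09:20-10:55, 11:15-16:50, 17:00-17:35.
10:35-11:10 minus B → 10:55-11:10.
11:30-12:05: fully covered by B → removed.
12:30-15:55: fully covered by B → removed.
17:05-17:30: fully covered by B → removed.

10:55-11:10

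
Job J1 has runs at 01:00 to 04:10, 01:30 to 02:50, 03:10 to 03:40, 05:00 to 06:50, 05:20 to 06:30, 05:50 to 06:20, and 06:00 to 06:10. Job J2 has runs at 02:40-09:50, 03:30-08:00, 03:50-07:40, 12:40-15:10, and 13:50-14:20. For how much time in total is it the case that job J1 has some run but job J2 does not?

Merge the first list: 01:00–04:10, 05:00–06:50.
Merge the second list: 02:40–09:50, 12:40–15:10.
A \ B = 01:00–02:40.
Total: 1 h 40 min.

1 h 40 min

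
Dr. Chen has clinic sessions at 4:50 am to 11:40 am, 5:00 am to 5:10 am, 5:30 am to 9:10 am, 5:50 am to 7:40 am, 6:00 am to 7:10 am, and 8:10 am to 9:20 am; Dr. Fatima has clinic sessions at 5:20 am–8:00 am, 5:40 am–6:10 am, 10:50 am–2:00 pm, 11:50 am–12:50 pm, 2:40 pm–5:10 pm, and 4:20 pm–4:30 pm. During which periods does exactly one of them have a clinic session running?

Merge the first list: 4:50 am–11:40 am.
Merge the second list: 5:20 am–8:00 am, 10:50 am–2:00 pm, 2:40 pm–5:10 pm.
A \ B = 4:50 am–5:20 am, 8:00 am–10:50 am.
B \ A = 11:40 am–2:00 pm, 2:40 pm–5:10 pm.
Union of the two gives the symmetric difference.

4:50 am–5:20 am, 8:00 am–10:50 am, 11:40 am–2:00 pm, 2:40 pm–5:10 pm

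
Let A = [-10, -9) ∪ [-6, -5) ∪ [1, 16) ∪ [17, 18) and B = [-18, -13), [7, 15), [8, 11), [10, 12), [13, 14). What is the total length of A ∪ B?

23

Second set merges to [-18, -13), [7, 15).
A ∪ B = [-18, -13), [-10, -9), [-6, -5), [1, 16), [17, 18).
Total: 5 + 1 + 1 + 15 + 1 = 23.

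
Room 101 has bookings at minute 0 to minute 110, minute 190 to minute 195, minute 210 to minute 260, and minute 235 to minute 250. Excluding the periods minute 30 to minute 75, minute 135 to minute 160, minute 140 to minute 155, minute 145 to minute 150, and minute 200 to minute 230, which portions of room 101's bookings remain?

Merge the first list: minute 0 to minute 110, minute 190 to minute 195, minute 210 to minute 260.
Merge the second list: minute 30 to minute 75, minute 135 to minute 160, minute 200 to minute 230.
minute 0 to minute 110 with B removed leaves minute 0 to minute 30, minute 75 to minute 110.
minute 190 to minute 195 is untouched.
minute 210 to minute 260 with B removed leaves minute 230 to minute 260.

minute 0 to minute 30, minute 75 to minute 110, minute 190 to minute 195, minute 230 to minute 260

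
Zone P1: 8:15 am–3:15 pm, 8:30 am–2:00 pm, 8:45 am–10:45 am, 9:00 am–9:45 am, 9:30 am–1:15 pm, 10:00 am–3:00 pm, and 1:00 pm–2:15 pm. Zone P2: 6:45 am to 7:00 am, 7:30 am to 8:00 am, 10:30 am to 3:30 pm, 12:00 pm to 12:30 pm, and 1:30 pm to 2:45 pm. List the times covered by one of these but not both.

6:45 am–7:00 am, 7:30 am–8:00 am, 8:15 am–10:30 am, 3:15 pm–3:30 pm

Merge the first list: 8:15 am–3:15 pm.
Merge the second list: 6:45 am–7:00 am, 7:30 am–8:00 am, 10:30 am–3:30 pm.
A \ B = 8:15 am–10:30 am.
B \ A = 6:45 am–7:00 am, 7:30 am–8:00 am, 3:15 pm–3:30 pm.
Union of the two gives the symmetric difference.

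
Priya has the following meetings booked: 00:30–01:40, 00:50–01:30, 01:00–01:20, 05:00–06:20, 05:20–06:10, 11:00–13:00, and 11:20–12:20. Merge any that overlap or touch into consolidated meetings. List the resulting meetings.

00:30–01:40, 05:00–06:20, 11:00–13:00

00:50–01:30 overlaps/touches 00:30–01:40 → extend to 00:30–01:40.
01:00–01:20 overlaps/touches 00:30–01:40 → extend to 00:30–01:40.
05:00–06:20 is disjoint → start new block.
05:20–06:10 overlaps/touches 05:00–06:20 → extend to 05:00–06:20.
11:00–13:00 is disjoint → start new block.
11:20–12:20 overlaps/touches 11:00–13:00 → extend to 11:00–13:00.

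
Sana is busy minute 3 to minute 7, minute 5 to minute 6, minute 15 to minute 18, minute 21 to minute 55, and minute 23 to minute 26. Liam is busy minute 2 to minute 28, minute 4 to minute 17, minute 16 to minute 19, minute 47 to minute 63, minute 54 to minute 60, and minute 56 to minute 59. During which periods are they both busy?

First set merges to minute 3 to minute 7, minute 15 to minute 18, minute 21 to minute 55.
Second set merges to minute 2 to minute 28, minute 47 to minute 63.
minute 3 to minute 7 ∩ B → minute 3 to minute 7.
minute 15 to minute 18 ∩ B → minute 15 to minute 18.
minute 21 to minute 55 ∩ B → minute 21 to minute 28, minute 47 to minute 55.

minute 3 to minute 7, minute 15 to minute 18, minute 21 to minute 28, minute 47 to minute 55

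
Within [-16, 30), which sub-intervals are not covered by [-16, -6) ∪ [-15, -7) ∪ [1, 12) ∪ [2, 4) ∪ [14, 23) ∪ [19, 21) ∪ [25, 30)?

[-6, 1) ∪ [12, 14) ∪ [23, 25)

The merged coverage is [-16, -6), [1, 12), [14, 23), [25, 30).
Gaps within [-16, 30): [-6, 1), [12, 14), [23, 25).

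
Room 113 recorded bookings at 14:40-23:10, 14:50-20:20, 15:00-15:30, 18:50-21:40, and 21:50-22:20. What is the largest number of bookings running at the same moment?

3

Sweep endpoints in order; track running count of active intervals.
Peak of 3 reached at 15:00.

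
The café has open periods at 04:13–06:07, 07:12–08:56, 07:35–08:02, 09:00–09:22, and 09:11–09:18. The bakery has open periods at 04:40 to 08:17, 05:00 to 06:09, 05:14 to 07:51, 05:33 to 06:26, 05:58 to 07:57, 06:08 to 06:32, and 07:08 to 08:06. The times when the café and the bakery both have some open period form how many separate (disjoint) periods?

2

Merge the first list: 04:13–06:07, 07:12–08:56, 09:00–09:22.
Merge the second list: 04:40–08:17.
A ∩ B = 04:40–06:07, 07:12–08:17.
That is 2 disjoint pieces.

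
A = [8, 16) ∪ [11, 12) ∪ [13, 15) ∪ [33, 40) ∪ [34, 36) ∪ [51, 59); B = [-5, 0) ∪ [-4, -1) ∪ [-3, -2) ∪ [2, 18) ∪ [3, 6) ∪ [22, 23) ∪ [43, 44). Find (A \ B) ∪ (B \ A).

[-5, 0) ∪ [2, 8) ∪ [16, 18) ∪ [22, 23) ∪ [33, 40) ∪ [43, 44) ∪ [51, 59)

Merge the first list: [8, 16), [33, 40), [51, 59).
Merge the second list: [-5, 0), [2, 18), [22, 23), [43, 44).
A but not B: [33, 40), [51, 59).
B but not A: [-5, 0), [2, 8), [16, 18), [22, 23), [43, 44).
Combining gives A △ B.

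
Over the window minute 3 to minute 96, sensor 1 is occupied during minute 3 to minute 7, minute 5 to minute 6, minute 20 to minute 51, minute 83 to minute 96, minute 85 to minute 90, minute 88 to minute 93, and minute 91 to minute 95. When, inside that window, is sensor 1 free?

minute 7 to minute 20, minute 51 to minute 83

Covered (merged): minute 3 to minute 7, minute 20 to minute 51, minute 83 to minute 96.
Uncovered inside minute 3 to minute 96: minute 7 to minute 20, minute 51 to minute 83.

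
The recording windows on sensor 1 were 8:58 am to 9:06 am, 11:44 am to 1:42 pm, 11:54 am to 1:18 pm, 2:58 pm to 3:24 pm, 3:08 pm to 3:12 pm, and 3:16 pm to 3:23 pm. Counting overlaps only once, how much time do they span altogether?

Merged: 8:58 am–9:06 am, 11:44 am–1:42 pm, 2:58 pm–3:24 pm.
Lengths: 8 min + 1 h 58 min + 26 min = 2 h 32 min.

2 h 32 min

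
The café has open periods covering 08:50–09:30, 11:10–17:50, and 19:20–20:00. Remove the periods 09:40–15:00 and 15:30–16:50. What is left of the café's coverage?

08:50–09:30: nothing removed.
11:10–17:50 \ B = 15:00–15:30, 16:50–17:50.
19:20–20:00: nothing removed.

08:50–09:30, 15:00–15:30, 16:50–17:50, 19:20–20:00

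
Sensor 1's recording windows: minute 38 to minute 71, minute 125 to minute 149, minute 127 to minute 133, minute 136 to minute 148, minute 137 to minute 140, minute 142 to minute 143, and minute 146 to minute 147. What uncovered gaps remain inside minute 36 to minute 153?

minute 36 to minute 38, minute 71 to minute 125, minute 149 to minute 153

After merging, the occupied span is minute 38 to minute 71, minute 125 to minute 149.
Complement within minute 36 to minute 153: minute 36 to minute 38, minute 71 to minute 125, minute 149 to minute 153.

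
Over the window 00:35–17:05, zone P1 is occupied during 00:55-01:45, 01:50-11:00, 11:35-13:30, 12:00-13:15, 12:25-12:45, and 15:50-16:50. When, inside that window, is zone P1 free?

The merged coverage is 00:55-01:45, 01:50-11:00, 11:35-13:30, 15:50-16:50.
Uncovered inside 00:35-17:05: 00:35-00:55, 01:45-01:50, 11:00-11:35, 13:30-15:50, 16:50-17:05.

00:35-00:55, 01:45-01:50, 11:00-11:35, 13:30-15:50, 16:50-17:05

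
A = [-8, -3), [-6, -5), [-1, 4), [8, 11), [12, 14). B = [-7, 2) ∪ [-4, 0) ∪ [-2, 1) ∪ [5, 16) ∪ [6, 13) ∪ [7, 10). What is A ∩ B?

A, merged: [-8, -3), [-1, 4), [8, 11), [12, 14).
B, merged: [-7, 2), [5, 16).
[-8, -3) ∩ B → [-7, -3).
[-1, 4) ∩ B → [-1, 2).
[8, 11) ∩ B → [8, 11).
[12, 14) ∩ B → [12, 14).

[-7, -3) ∪ [-1, 2) ∪ [8, 11) ∪ [12, 14)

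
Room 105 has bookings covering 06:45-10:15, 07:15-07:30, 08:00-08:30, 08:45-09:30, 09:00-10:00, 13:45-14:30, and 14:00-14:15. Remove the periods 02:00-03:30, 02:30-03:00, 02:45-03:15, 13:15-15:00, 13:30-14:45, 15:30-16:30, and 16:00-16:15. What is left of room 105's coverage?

Merge the first list: 06:45-10:15, 13:45-14:30.
Merge the second list: 02:00-03:30, 13:15-15:00, 15:30-16:30.
06:45-10:15: no B overlap → unchanged.
13:45-14:30: fully covered by B → removed.

06:45-10:15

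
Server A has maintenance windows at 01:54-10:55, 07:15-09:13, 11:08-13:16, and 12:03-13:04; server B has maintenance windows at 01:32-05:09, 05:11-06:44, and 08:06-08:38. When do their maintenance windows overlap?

01:54–05:09, 05:11–06:44, 08:06–08:38

First set merges to 01:54–10:55, 11:08–13:16.
01:54–10:55 meets the second set on 01:54–05:09, 05:11–06:44, 08:06–08:38.
11:08–13:16: no overlap with the second set.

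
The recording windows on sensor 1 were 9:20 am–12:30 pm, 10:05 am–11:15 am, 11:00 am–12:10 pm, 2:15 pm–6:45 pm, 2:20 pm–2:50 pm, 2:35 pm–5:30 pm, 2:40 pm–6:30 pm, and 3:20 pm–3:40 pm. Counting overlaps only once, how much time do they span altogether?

Merged: 9:20 am–12:30 pm, 2:15 pm–6:45 pm.
Lengths: 3 h 10 min + 4 h 30 min = 7 h 40 min.

7 h 40 min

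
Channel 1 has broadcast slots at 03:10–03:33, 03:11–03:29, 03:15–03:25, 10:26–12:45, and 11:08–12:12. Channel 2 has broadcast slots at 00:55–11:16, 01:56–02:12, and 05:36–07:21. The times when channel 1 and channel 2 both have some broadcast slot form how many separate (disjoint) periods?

A, merged: 03:10-03:33, 10:26-12:45.
B, merged: 00:55-11:16.
A ∩ B = 03:10-03:33, 10:26-11:16.
That is 2 disjoint pieces.

2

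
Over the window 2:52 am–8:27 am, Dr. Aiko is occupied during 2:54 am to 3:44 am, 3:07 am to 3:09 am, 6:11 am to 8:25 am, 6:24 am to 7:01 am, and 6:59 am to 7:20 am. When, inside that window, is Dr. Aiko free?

2:52 am–2:54 am, 3:44 am–6:11 am, 8:25 am–8:27 am

After merging, the occupied span is 2:54 am–3:44 am, 6:11 am–8:25 am.
Gaps within 2:52 am–8:27 am: 2:52 am–2:54 am, 3:44 am–6:11 am, 8:25 am–8:27 am.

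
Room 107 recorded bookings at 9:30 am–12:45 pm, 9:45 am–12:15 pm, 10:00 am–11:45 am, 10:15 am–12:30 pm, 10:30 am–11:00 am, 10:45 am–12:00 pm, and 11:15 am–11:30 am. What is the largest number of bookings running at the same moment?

6

Sweep endpoints in order; track running count of active intervals.
Peak of 6 reached at 10:45 am.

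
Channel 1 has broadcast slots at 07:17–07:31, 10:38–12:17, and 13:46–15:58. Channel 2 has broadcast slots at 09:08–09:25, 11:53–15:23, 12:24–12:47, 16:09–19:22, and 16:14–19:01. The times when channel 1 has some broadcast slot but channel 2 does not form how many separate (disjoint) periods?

B, merged: 09:08–09:25, 11:53–15:23, 16:09–19:22.
A \ B = 07:17–07:31, 10:38–11:53, 15:23–15:58.
That is 3 disjoint pieces.

3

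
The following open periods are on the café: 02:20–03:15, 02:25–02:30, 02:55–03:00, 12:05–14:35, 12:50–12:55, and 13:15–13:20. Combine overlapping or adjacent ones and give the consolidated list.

02:25–02:30 overlaps/touches 02:20–03:15 → extend to 02:20–03:15.
02:55–03:00 overlaps/touches 02:20–03:15 → extend to 02:20–03:15.
12:05–14:35 is disjoint → start new block.
12:50–12:55 overlaps/touches 12:05–14:35 → extend to 12:05–14:35.
13:15–13:20 overlaps/touches 12:05–14:35 → extend to 12:05–14:35.

02:20–03:15, 12:05–14:35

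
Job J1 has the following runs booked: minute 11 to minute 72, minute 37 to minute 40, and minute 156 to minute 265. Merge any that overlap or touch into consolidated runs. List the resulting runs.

minute 11 to minute 72, minute 156 to minute 265

minute 37 to minute 40 overlaps/touches minute 11 to minute 72 → extend to minute 11 to minute 72.
minute 156 to minute 265 is disjoint → start new block.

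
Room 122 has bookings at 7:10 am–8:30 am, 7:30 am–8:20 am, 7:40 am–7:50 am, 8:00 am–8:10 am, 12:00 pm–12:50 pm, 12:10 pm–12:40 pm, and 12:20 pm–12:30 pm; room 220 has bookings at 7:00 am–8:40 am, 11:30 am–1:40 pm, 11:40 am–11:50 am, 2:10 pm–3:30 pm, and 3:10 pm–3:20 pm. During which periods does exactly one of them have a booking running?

Merge the first list: 7:10 am-8:30 am, 12:00 pm-12:50 pm.
Merge the second list: 7:00 am-8:40 am, 11:30 am-1:40 pm, 2:10 pm-3:30 pm.
A but not B: none.
B but not A: 7:00 am-7:10 am, 8:30 am-8:40 am, 11:30 am-12:00 pm, 12:50 pm-1:40 pm, 2:10 pm-3:30 pm.
Combining gives A △ B.

7:00 am-7:10 am, 8:30 am-8:40 am, 11:30 am-12:00 pm, 12:50 pm-1:40 pm, 2:10 pm-3:30 pm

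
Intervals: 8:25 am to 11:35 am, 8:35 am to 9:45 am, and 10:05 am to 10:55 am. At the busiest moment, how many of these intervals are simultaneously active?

Sweep endpoints in order; track running count of active intervals.
Peak of 2 reached at 8:35 am.

2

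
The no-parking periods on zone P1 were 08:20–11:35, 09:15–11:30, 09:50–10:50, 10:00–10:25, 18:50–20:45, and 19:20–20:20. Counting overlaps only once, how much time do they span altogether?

Merged: 08:20–11:35, 18:50–20:45.
Lengths: 3 h 15 min + 1 h 55 min = 5 h 10 min.

5 h 10 min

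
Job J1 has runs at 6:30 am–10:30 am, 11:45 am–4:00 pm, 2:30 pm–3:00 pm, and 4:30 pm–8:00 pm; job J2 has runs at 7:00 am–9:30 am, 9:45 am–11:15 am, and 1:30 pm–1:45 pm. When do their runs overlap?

First set merges to 6:30 am-10:30 am, 11:45 am-4:00 pm, 4:30 pm-8:00 pm.
6:30 am-10:30 am overlaps B on 7:00 am-9:30 am, 9:45 am-10:30 am.
11:45 am-4:00 pm overlaps B on 1:30 pm-1:45 pm.
4:30 pm-8:00 pm falls entirely outside B.

7:00 am-9:30 am, 9:45 am-10:30 am, 1:30 pm-1:45 pm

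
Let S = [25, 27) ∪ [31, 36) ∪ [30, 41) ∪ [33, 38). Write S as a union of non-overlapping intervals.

Sort by start: [25, 27), [30, 41), [31, 36), [33, 38).
[30, 41) is disjoint → start new block.
[31, 36) overlaps/touches [30, 41) → extend to [30, 41).
[33, 38) overlaps/touches [30, 41) → extend to [30, 41).

[25, 27) ∪ [30, 41)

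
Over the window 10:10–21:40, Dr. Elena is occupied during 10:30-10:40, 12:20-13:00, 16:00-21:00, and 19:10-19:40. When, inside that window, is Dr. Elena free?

After merging, the occupied span is 10:30–10:40, 12:20–13:00, 16:00–21:00.
Complement within 10:10–21:40: 10:10–10:30, 10:40–12:20, 13:00–16:00, 21:00–21:40.

10:10–10:30, 10:40–12:20, 13:00–16:00, 21:00–21:40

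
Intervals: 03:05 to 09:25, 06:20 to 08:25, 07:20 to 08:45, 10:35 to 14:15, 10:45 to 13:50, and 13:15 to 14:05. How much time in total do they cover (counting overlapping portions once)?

10 h

Merged: 03:05–09:25, 10:35–14:15.
Lengths: 6 h 20 min + 3 h 40 min = 10 h.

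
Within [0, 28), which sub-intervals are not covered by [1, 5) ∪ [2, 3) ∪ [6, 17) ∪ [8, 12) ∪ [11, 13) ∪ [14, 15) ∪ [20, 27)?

[0, 1) ∪ [5, 6) ∪ [17, 20) ∪ [27, 28)

The merged coverage is [1, 5), [6, 17), [20, 27).
Complement within [0, 28): [0, 1), [5, 6), [17, 20), [27, 28).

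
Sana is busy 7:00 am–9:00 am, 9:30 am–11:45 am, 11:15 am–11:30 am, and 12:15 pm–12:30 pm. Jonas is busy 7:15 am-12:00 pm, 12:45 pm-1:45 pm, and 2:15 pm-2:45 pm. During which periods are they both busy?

7:15 am-9:00 am, 9:30 am-11:45 am

Merge the first list: 7:00 am-9:00 am, 9:30 am-11:45 am, 12:15 pm-12:30 pm.
7:00 am-9:00 am ∩ B → 7:15 am-9:00 am.
9:30 am-11:45 am ∩ B → 9:30 am-11:45 am.
12:15 pm-12:30 pm meets no B interval.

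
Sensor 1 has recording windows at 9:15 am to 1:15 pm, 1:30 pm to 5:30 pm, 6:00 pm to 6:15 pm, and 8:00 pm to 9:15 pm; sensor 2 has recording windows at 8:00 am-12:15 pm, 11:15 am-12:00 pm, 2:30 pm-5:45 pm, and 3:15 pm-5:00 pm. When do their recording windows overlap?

9:15 am-12:15 pm, 2:30 pm-5:30 pm

B, merged: 8:00 am-12:15 pm, 2:30 pm-5:45 pm.
9:15 am-1:15 pm meets the second set on 9:15 am-12:15 pm.
1:30 pm-5:30 pm meets the second set on 2:30 pm-5:30 pm.
6:00 pm-6:15 pm: no overlap with the second set.
8:00 pm-9:15 pm: no overlap with the second set.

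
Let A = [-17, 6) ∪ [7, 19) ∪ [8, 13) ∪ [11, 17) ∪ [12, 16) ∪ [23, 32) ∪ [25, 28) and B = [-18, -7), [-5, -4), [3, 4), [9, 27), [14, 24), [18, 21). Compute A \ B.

[-7, -5) ∪ [-4, 3) ∪ [4, 6) ∪ [7, 9) ∪ [27, 32)

First set merges to [-17, 6), [7, 19), [23, 32).
Second set merges to [-18, -7), [-5, -4), [3, 4), [9, 27).
[-17, 6) minus B → [-7, -5), [-4, 3), [4, 6).
[7, 19) minus B → [7, 9).
[23, 32) minus B → [27, 32).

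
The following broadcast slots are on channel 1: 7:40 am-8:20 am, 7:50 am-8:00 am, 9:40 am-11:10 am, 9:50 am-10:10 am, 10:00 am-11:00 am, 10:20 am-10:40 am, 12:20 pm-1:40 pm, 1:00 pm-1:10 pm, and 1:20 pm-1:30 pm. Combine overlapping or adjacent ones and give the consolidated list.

7:50 am-8:00 am overlaps/touches 7:40 am-8:20 am → extend to 7:40 am-8:20 am.
9:40 am-11:10 am is disjoint → start new block.
9:50 am-10:10 am overlaps/touches 9:40 am-11:10 am → extend to 9:40 am-11:10 am.
10:00 am-11:00 am overlaps/touches 9:40 am-11:10 am → extend to 9:40 am-11:10 am.
10:20 am-10:40 am overlaps/touches 9:40 am-11:10 am → extend to 9:40 am-11:10 am.
12:20 pm-1:40 pm is disjoint → start new block.
1:00 pm-1:10 pm overlaps/touches 12:20 pm-1:40 pm → extend to 12:20 pm-1:40 pm.
1:20 pm-1:30 pm overlaps/touches 12:20 pm-1:40 pm → extend to 12:20 pm-1:40 pm.

7:40 am-8:20 am, 9:40 am-11:10 am, 12:20 pm-1:40 pm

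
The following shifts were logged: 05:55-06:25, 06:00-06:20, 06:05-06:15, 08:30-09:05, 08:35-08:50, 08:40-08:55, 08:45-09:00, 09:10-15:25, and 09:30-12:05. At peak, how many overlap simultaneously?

4

Sweep endpoints in order; track running count of active intervals.
Peak of 4 reached at 08:45.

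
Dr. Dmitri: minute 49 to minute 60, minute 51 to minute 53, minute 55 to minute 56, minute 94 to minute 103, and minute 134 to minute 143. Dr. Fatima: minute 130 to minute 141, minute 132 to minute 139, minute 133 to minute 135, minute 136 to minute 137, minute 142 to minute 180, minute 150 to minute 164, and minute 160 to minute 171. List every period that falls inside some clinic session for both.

First set merges to minute 49 to minute 60, minute 94 to minute 103, minute 134 to minute 143.
Second set merges to minute 130 to minute 141, minute 142 to minute 180.
minute 49 to minute 60: no overlap with the second set.
minute 94 to minute 103: no overlap with the second set.
minute 134 to minute 143 meets the second set on minute 134 to minute 141, minute 142 to minute 143.

minute 134 to minute 141, minute 142 to minute 143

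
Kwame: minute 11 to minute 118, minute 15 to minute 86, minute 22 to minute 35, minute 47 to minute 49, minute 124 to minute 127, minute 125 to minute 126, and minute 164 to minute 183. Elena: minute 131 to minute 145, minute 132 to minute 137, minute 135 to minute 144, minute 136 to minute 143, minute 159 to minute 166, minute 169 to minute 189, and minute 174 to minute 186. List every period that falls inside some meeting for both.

minute 164 to minute 166, minute 169 to minute 183

Merge the first list: minute 11 to minute 118, minute 124 to minute 127, minute 164 to minute 183.
Merge the second list: minute 131 to minute 145, minute 159 to minute 166, minute 169 to minute 189.
minute 11 to minute 118 meets no B interval.
minute 124 to minute 127 meets no B interval.
minute 164 to minute 183 ∩ B → minute 164 to minute 166, minute 169 to minute 183.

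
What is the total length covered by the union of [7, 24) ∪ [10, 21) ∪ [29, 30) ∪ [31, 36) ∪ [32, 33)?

Merged: [7, 24), [29, 30), [31, 36).
Lengths: 17 + 1 + 5 = 23.

23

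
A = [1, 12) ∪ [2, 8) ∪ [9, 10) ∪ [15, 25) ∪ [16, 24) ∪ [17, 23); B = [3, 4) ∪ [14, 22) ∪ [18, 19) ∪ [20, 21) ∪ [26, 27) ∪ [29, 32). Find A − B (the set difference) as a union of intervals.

Merge the first list: [1, 12), [15, 25).
Merge the second list: [3, 4), [14, 22), [26, 27), [29, 32).
[1, 12) \ B = [1, 3), [4, 12).
[15, 25) \ B = [22, 25).

[1, 3) ∪ [4, 12) ∪ [22, 25)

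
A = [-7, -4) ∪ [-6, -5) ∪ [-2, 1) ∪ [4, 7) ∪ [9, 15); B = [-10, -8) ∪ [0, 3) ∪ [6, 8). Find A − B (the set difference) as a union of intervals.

A, merged: [-7, -4), [-2, 1), [4, 7), [9, 15).
[-7, -4): nothing removed.
[-2, 1) \ B = [-2, 0).
[4, 7) \ B = [4, 6).
[9, 15): nothing removed.

[-7, -4) ∪ [-2, 0) ∪ [4, 6) ∪ [9, 15)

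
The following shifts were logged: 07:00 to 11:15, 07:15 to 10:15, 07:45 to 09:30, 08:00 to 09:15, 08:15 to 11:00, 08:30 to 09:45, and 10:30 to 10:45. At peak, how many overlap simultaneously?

Walk the sorted start/end points keeping a running depth.
The depth first hits 6 at 08:30.

6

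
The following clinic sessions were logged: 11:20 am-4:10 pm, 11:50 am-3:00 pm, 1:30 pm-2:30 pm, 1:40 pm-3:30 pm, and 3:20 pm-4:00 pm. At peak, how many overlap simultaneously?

4

Walk the sorted start/end points keeping a running depth.
The depth first hits 4 at 1:40 pm.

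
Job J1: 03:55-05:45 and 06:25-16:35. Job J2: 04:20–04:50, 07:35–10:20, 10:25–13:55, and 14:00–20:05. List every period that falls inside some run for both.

03:55–05:45 meets the second set on 04:20–04:50.
06:25–16:35 meets the second set on 07:35–10:20, 10:25–13:55, 14:00–16:35.

04:20–04:50, 07:35–10:20, 10:25–13:55, 14:00–16:35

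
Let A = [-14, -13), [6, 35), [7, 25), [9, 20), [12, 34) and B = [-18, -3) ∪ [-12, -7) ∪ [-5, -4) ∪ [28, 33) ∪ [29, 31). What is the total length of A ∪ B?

44

First set merges to [-14, -13), [6, 35).
Second set merges to [-18, -3), [28, 33).
A ∪ B = [-18, -3), [6, 35).
Total: 15 + 29 = 44.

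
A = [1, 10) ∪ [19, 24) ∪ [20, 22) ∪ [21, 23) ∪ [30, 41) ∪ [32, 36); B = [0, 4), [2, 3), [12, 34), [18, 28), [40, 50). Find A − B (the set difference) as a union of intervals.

Merge the first list: [1, 10), [19, 24), [30, 41).
Merge the second list: [0, 4), [12, 34), [40, 50).
[1, 10) with B removed leaves [4, 10).
[19, 24) lies entirely inside B → drops out.
[30, 41) with B removed leaves [34, 40).

[4, 10) ∪ [34, 40)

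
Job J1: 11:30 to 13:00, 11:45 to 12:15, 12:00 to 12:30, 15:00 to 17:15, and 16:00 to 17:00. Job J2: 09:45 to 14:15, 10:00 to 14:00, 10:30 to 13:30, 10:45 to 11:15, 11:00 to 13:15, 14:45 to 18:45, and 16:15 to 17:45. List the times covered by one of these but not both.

A, merged: 11:30-13:00, 15:00-17:15.
B, merged: 09:45-14:15, 14:45-18:45.
A \ B = none.
B \ A = 09:45-11:30, 13:00-14:15, 14:45-15:00, 17:15-18:45.
Union of the two gives the symmetric difference.

09:45-11:30, 13:00-14:15, 14:45-15:00, 17:15-18:45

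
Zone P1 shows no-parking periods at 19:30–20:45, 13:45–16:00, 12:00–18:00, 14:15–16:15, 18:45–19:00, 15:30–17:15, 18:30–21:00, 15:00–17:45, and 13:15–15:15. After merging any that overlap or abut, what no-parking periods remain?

Sort by start: 12:00-18:00, 13:15-15:15, 13:45-16:00, 14:15-16:15, 15:00-17:45, 15:30-17:15, 18:30-21:00, 18:45-19:00, 19:30-20:45.
13:15-15:15 overlaps/touches 12:00-18:00 → extend to 12:00-18:00.
13:45-16:00 overlaps/touches 12:00-18:00 → extend to 12:00-18:00.
14:15-16:15 overlaps/touches 12:00-18:00 → extend to 12:00-18:00.
15:00-17:45 overlaps/touches 12:00-18:00 → extend to 12:00-18:00.
15:30-17:15 overlaps/touches 12:00-18:00 → extend to 12:00-18:00.
18:30-21:00 is disjoint → start new block.
18:45-19:00 overlaps/touches 18:30-21:00 → extend to 18:30-21:00.
19:30-20:45 overlaps/touches 18:30-21:00 → extend to 18:30-21:00.

12:00-18:00, 18:30-21:00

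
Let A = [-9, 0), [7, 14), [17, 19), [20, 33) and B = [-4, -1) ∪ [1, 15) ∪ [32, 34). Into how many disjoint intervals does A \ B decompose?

A \ B = [-9, -4), [-1, 0), [17, 19), [20, 32).
That is 4 disjoint pieces.

4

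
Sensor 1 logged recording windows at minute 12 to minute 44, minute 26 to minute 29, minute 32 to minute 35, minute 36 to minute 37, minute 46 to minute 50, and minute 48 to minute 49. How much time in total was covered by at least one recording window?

36 minutes

Merged: minute 12 to minute 44, minute 46 to minute 50.
Lengths: 32 minutes + 4 minutes = 36 minutes.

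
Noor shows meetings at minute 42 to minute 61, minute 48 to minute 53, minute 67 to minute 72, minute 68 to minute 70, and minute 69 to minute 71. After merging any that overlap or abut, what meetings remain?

minute 42 to minute 61, minute 67 to minute 72

minute 48 to minute 53 overlaps/touches minute 42 to minute 61 → extend to minute 42 to minute 61.
minute 67 to minute 72 is disjoint → start new block.
minute 68 to minute 70 overlaps/touches minute 67 to minute 72 → extend to minute 67 to minute 72.
minute 69 to minute 71 overlaps/touches minute 67 to minute 72 → extend to minute 67 to minute 72.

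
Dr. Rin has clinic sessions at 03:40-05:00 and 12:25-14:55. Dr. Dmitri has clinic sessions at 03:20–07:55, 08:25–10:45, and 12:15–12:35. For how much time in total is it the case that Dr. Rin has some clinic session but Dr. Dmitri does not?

2 h 20 min

A \ B = 12:35-14:55.
Total: 2 h 20 min.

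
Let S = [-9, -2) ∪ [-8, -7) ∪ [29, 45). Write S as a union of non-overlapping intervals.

[-9, -2) ∪ [29, 45)

[-8, -7) overlaps/touches [-9, -2) → extend to [-9, -2).
[29, 45) is disjoint → start new block.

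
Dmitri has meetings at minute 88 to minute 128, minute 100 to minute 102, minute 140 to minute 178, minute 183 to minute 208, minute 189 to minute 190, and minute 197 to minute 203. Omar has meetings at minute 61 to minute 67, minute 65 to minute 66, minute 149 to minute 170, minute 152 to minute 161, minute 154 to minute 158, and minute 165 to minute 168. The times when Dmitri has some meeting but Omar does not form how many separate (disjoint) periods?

4

Merge the first list: minute 88 to minute 128, minute 140 to minute 178, minute 183 to minute 208.
Merge the second list: minute 61 to minute 67, minute 149 to minute 170.
A \ B = minute 88 to minute 128, minute 140 to minute 149, minute 170 to minute 178, minute 183 to minute 208.
That is 4 disjoint pieces.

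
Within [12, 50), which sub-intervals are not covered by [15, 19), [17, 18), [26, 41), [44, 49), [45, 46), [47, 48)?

[12, 15) ∪ [19, 26) ∪ [41, 44) ∪ [49, 50)

After merging, the occupied span is [15, 19), [26, 41), [44, 49).
Uncovered inside [12, 50): [12, 15), [19, 26), [41, 44), [49, 50).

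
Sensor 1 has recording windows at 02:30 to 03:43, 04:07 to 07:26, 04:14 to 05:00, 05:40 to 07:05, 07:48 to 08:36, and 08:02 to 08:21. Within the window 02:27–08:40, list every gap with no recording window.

The merged coverage is 02:30–03:43, 04:07–07:26, 07:48–08:36.
Uncovered inside 02:27–08:40: 02:27–02:30, 03:43–04:07, 07:26–07:48, 08:36–08:40.

02:27–02:30, 03:43–04:07, 07:26–07:48, 08:36–08:40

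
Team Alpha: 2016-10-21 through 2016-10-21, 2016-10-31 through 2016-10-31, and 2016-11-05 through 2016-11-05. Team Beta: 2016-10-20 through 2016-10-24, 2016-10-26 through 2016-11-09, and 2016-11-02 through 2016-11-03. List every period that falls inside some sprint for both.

Second set merges to 2016-10-20 through 2016-10-24, 2016-10-26 through 2016-11-09.
2016-10-21 through 2016-10-21 overlaps B on 2016-10-21 through 2016-10-21.
2016-10-31 through 2016-10-31 overlaps B on 2016-10-31 through 2016-10-31.
2016-11-05 through 2016-11-05 overlaps B on 2016-11-05 through 2016-11-05.

2016-10-21 through 2016-10-21, 2016-10-31 through 2016-10-31, 2016-11-05 through 2016-11-05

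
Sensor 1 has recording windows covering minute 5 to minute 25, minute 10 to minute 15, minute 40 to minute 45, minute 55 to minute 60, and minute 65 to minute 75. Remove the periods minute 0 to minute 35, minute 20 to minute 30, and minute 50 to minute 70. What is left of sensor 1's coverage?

minute 40 to minute 45, minute 70 to minute 75

First set merges to minute 5 to minute 25, minute 40 to minute 45, minute 55 to minute 60, minute 65 to minute 75.
Second set merges to minute 0 to minute 35, minute 50 to minute 70.
minute 5 to minute 25: entirely removed.
minute 40 to minute 45: nothing removed.
minute 55 to minute 60: entirely removed.
minute 65 to minute 75 \ B = minute 70 to minute 75.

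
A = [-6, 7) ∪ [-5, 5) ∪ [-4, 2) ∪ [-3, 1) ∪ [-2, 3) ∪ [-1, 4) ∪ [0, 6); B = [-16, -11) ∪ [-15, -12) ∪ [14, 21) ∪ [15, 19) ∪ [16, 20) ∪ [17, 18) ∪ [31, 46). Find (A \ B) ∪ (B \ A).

[-16, -11) ∪ [-6, 7) ∪ [14, 21) ∪ [31, 46)

First set merges to [-6, 7).
Second set merges to [-16, -11), [14, 21), [31, 46).
Only in the first: [-6, 7).
Only in the second: [-16, -11), [14, 21), [31, 46).
Together these are the periods covered by exactly one.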